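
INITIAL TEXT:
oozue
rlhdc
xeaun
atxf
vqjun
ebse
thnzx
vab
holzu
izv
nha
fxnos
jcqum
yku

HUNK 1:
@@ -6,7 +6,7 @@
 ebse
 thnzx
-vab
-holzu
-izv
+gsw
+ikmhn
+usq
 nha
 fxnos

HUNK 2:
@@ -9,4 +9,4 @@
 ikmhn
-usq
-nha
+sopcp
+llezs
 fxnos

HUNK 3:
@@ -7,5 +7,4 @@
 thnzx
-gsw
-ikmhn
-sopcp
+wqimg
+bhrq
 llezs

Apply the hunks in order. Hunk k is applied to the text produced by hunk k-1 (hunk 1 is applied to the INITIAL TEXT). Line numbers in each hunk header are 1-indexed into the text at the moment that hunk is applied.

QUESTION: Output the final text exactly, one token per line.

Answer: oozue
rlhdc
xeaun
atxf
vqjun
ebse
thnzx
wqimg
bhrq
llezs
fxnos
jcqum
yku

Derivation:
Hunk 1: at line 6 remove [vab,holzu,izv] add [gsw,ikmhn,usq] -> 14 lines: oozue rlhdc xeaun atxf vqjun ebse thnzx gsw ikmhn usq nha fxnos jcqum yku
Hunk 2: at line 9 remove [usq,nha] add [sopcp,llezs] -> 14 lines: oozue rlhdc xeaun atxf vqjun ebse thnzx gsw ikmhn sopcp llezs fxnos jcqum yku
Hunk 3: at line 7 remove [gsw,ikmhn,sopcp] add [wqimg,bhrq] -> 13 lines: oozue rlhdc xeaun atxf vqjun ebse thnzx wqimg bhrq llezs fxnos jcqum yku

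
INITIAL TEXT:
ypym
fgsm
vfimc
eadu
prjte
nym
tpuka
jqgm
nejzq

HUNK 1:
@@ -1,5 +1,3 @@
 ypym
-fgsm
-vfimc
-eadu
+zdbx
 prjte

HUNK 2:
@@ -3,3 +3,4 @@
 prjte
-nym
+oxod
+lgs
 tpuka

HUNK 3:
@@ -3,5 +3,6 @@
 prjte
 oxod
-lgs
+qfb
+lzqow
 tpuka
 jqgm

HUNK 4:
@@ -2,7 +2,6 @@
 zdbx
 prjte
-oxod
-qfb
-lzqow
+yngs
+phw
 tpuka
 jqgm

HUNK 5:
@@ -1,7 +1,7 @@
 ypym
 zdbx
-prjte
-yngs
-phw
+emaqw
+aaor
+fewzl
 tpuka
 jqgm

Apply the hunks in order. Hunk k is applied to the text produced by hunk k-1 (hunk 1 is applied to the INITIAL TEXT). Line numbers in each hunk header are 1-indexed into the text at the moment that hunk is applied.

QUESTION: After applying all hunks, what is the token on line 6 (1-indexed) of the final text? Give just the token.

Answer: tpuka

Derivation:
Hunk 1: at line 1 remove [fgsm,vfimc,eadu] add [zdbx] -> 7 lines: ypym zdbx prjte nym tpuka jqgm nejzq
Hunk 2: at line 3 remove [nym] add [oxod,lgs] -> 8 lines: ypym zdbx prjte oxod lgs tpuka jqgm nejzq
Hunk 3: at line 3 remove [lgs] add [qfb,lzqow] -> 9 lines: ypym zdbx prjte oxod qfb lzqow tpuka jqgm nejzq
Hunk 4: at line 2 remove [oxod,qfb,lzqow] add [yngs,phw] -> 8 lines: ypym zdbx prjte yngs phw tpuka jqgm nejzq
Hunk 5: at line 1 remove [prjte,yngs,phw] add [emaqw,aaor,fewzl] -> 8 lines: ypym zdbx emaqw aaor fewzl tpuka jqgm nejzq
Final line 6: tpuka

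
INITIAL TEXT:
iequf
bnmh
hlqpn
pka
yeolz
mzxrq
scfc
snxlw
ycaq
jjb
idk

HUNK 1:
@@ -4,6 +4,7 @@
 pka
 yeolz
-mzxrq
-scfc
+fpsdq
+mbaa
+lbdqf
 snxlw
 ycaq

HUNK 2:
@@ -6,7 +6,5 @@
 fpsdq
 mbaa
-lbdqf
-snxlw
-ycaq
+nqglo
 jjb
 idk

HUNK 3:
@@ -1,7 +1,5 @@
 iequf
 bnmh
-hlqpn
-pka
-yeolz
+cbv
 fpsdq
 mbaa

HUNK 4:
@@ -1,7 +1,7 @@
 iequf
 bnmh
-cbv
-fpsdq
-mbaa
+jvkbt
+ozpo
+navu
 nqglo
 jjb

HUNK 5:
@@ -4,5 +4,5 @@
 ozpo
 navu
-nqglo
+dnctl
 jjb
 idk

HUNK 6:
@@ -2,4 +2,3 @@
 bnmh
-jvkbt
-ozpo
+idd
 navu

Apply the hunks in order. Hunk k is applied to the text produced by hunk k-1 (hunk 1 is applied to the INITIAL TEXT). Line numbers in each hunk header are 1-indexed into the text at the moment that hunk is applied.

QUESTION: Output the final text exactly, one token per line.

Hunk 1: at line 4 remove [mzxrq,scfc] add [fpsdq,mbaa,lbdqf] -> 12 lines: iequf bnmh hlqpn pka yeolz fpsdq mbaa lbdqf snxlw ycaq jjb idk
Hunk 2: at line 6 remove [lbdqf,snxlw,ycaq] add [nqglo] -> 10 lines: iequf bnmh hlqpn pka yeolz fpsdq mbaa nqglo jjb idk
Hunk 3: at line 1 remove [hlqpn,pka,yeolz] add [cbv] -> 8 lines: iequf bnmh cbv fpsdq mbaa nqglo jjb idk
Hunk 4: at line 1 remove [cbv,fpsdq,mbaa] add [jvkbt,ozpo,navu] -> 8 lines: iequf bnmh jvkbt ozpo navu nqglo jjb idk
Hunk 5: at line 4 remove [nqglo] add [dnctl] -> 8 lines: iequf bnmh jvkbt ozpo navu dnctl jjb idk
Hunk 6: at line 2 remove [jvkbt,ozpo] add [idd] -> 7 lines: iequf bnmh idd navu dnctl jjb idk

Answer: iequf
bnmh
idd
navu
dnctl
jjb
idk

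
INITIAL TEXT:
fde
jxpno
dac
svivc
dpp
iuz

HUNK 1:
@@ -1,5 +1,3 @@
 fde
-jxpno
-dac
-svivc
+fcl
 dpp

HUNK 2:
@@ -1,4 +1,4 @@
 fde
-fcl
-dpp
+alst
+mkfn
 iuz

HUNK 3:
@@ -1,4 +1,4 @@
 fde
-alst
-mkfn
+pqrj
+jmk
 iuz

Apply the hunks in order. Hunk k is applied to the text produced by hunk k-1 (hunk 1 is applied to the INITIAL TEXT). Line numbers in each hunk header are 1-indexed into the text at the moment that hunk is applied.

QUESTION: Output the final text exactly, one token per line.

Hunk 1: at line 1 remove [jxpno,dac,svivc] add [fcl] -> 4 lines: fde fcl dpp iuz
Hunk 2: at line 1 remove [fcl,dpp] add [alst,mkfn] -> 4 lines: fde alst mkfn iuz
Hunk 3: at line 1 remove [alst,mkfn] add [pqrj,jmk] -> 4 lines: fde pqrj jmk iuz

Answer: fde
pqrj
jmk
iuz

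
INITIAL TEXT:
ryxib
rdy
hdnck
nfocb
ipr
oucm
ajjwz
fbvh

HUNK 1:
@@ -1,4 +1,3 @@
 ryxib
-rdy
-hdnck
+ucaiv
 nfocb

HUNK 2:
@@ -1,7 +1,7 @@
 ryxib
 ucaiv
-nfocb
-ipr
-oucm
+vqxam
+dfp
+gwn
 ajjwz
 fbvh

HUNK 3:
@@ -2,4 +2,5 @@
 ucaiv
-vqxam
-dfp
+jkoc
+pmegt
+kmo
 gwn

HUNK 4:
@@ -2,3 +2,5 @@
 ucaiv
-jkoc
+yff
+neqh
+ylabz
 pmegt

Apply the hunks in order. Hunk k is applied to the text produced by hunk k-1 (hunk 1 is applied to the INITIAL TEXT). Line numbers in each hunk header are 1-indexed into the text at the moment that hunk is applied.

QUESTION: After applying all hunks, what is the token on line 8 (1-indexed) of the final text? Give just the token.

Answer: gwn

Derivation:
Hunk 1: at line 1 remove [rdy,hdnck] add [ucaiv] -> 7 lines: ryxib ucaiv nfocb ipr oucm ajjwz fbvh
Hunk 2: at line 1 remove [nfocb,ipr,oucm] add [vqxam,dfp,gwn] -> 7 lines: ryxib ucaiv vqxam dfp gwn ajjwz fbvh
Hunk 3: at line 2 remove [vqxam,dfp] add [jkoc,pmegt,kmo] -> 8 lines: ryxib ucaiv jkoc pmegt kmo gwn ajjwz fbvh
Hunk 4: at line 2 remove [jkoc] add [yff,neqh,ylabz] -> 10 lines: ryxib ucaiv yff neqh ylabz pmegt kmo gwn ajjwz fbvh
Final line 8: gwn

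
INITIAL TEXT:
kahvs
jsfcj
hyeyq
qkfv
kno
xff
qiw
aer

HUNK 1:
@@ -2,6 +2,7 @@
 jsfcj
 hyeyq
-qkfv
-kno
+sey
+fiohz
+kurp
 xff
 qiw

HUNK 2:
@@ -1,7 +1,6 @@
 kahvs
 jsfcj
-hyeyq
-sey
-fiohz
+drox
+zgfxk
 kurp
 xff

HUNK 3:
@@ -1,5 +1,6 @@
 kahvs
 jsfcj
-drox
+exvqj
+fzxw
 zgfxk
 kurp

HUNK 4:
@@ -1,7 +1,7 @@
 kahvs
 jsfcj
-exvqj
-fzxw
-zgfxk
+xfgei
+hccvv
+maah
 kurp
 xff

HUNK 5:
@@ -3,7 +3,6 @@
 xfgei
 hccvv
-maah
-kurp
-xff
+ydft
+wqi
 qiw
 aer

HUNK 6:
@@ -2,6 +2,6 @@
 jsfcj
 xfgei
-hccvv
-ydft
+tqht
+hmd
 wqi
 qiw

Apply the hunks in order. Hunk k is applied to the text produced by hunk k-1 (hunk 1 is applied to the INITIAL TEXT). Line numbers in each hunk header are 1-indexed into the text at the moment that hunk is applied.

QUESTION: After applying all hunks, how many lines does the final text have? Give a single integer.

Answer: 8

Derivation:
Hunk 1: at line 2 remove [qkfv,kno] add [sey,fiohz,kurp] -> 9 lines: kahvs jsfcj hyeyq sey fiohz kurp xff qiw aer
Hunk 2: at line 1 remove [hyeyq,sey,fiohz] add [drox,zgfxk] -> 8 lines: kahvs jsfcj drox zgfxk kurp xff qiw aer
Hunk 3: at line 1 remove [drox] add [exvqj,fzxw] -> 9 lines: kahvs jsfcj exvqj fzxw zgfxk kurp xff qiw aer
Hunk 4: at line 1 remove [exvqj,fzxw,zgfxk] add [xfgei,hccvv,maah] -> 9 lines: kahvs jsfcj xfgei hccvv maah kurp xff qiw aer
Hunk 5: at line 3 remove [maah,kurp,xff] add [ydft,wqi] -> 8 lines: kahvs jsfcj xfgei hccvv ydft wqi qiw aer
Hunk 6: at line 2 remove [hccvv,ydft] add [tqht,hmd] -> 8 lines: kahvs jsfcj xfgei tqht hmd wqi qiw aer
Final line count: 8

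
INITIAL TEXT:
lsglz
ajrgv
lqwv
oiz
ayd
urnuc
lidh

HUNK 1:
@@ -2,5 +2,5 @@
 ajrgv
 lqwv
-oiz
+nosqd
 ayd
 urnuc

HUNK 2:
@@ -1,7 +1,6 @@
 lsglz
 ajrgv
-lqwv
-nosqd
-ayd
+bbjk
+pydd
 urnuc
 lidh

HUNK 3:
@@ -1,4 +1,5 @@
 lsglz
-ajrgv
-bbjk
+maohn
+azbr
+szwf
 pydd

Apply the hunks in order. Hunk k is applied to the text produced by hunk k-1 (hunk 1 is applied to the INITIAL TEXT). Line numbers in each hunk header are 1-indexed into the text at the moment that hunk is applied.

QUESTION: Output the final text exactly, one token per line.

Hunk 1: at line 2 remove [oiz] add [nosqd] -> 7 lines: lsglz ajrgv lqwv nosqd ayd urnuc lidh
Hunk 2: at line 1 remove [lqwv,nosqd,ayd] add [bbjk,pydd] -> 6 lines: lsglz ajrgv bbjk pydd urnuc lidh
Hunk 3: at line 1 remove [ajrgv,bbjk] add [maohn,azbr,szwf] -> 7 lines: lsglz maohn azbr szwf pydd urnuc lidh

Answer: lsglz
maohn
azbr
szwf
pydd
urnuc
lidh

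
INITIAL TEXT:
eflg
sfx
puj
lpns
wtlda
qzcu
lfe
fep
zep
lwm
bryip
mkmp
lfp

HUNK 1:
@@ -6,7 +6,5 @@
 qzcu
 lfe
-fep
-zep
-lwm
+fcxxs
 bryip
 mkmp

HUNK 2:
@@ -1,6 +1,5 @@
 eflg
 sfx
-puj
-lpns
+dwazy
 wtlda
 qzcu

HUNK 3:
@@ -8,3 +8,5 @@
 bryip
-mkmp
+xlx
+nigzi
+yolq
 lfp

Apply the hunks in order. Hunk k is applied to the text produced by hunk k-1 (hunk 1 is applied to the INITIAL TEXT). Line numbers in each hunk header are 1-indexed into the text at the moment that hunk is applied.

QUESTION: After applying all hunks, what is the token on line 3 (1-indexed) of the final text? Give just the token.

Hunk 1: at line 6 remove [fep,zep,lwm] add [fcxxs] -> 11 lines: eflg sfx puj lpns wtlda qzcu lfe fcxxs bryip mkmp lfp
Hunk 2: at line 1 remove [puj,lpns] add [dwazy] -> 10 lines: eflg sfx dwazy wtlda qzcu lfe fcxxs bryip mkmp lfp
Hunk 3: at line 8 remove [mkmp] add [xlx,nigzi,yolq] -> 12 lines: eflg sfx dwazy wtlda qzcu lfe fcxxs bryip xlx nigzi yolq lfp
Final line 3: dwazy

Answer: dwazy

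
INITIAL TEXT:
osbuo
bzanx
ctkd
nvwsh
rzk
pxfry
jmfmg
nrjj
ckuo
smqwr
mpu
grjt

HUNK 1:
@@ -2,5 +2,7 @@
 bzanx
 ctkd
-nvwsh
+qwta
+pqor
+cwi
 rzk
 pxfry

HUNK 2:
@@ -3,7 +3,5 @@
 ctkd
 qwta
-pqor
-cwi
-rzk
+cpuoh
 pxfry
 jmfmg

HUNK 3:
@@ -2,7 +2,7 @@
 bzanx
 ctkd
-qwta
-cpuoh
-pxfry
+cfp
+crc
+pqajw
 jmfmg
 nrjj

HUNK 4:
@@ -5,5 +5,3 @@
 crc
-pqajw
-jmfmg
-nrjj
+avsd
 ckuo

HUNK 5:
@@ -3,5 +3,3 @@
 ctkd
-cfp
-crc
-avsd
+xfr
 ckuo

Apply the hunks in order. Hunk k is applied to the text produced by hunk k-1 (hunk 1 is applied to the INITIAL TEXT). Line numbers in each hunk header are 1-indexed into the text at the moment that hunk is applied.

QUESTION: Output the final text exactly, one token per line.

Answer: osbuo
bzanx
ctkd
xfr
ckuo
smqwr
mpu
grjt

Derivation:
Hunk 1: at line 2 remove [nvwsh] add [qwta,pqor,cwi] -> 14 lines: osbuo bzanx ctkd qwta pqor cwi rzk pxfry jmfmg nrjj ckuo smqwr mpu grjt
Hunk 2: at line 3 remove [pqor,cwi,rzk] add [cpuoh] -> 12 lines: osbuo bzanx ctkd qwta cpuoh pxfry jmfmg nrjj ckuo smqwr mpu grjt
Hunk 3: at line 2 remove [qwta,cpuoh,pxfry] add [cfp,crc,pqajw] -> 12 lines: osbuo bzanx ctkd cfp crc pqajw jmfmg nrjj ckuo smqwr mpu grjt
Hunk 4: at line 5 remove [pqajw,jmfmg,nrjj] add [avsd] -> 10 lines: osbuo bzanx ctkd cfp crc avsd ckuo smqwr mpu grjt
Hunk 5: at line 3 remove [cfp,crc,avsd] add [xfr] -> 8 lines: osbuo bzanx ctkd xfr ckuo smqwr mpu grjt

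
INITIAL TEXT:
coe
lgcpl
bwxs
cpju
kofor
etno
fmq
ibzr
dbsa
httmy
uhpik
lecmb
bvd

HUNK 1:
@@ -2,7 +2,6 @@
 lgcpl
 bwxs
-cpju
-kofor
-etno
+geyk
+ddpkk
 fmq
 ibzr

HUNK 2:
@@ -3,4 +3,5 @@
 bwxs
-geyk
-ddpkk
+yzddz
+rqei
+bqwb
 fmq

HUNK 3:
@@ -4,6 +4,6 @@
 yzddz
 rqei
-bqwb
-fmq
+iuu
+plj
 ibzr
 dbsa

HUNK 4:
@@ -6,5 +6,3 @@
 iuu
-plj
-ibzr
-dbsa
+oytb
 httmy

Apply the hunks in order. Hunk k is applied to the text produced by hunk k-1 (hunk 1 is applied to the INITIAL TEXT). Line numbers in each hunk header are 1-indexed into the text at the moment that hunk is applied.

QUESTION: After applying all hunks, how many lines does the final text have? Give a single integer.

Hunk 1: at line 2 remove [cpju,kofor,etno] add [geyk,ddpkk] -> 12 lines: coe lgcpl bwxs geyk ddpkk fmq ibzr dbsa httmy uhpik lecmb bvd
Hunk 2: at line 3 remove [geyk,ddpkk] add [yzddz,rqei,bqwb] -> 13 lines: coe lgcpl bwxs yzddz rqei bqwb fmq ibzr dbsa httmy uhpik lecmb bvd
Hunk 3: at line 4 remove [bqwb,fmq] add [iuu,plj] -> 13 lines: coe lgcpl bwxs yzddz rqei iuu plj ibzr dbsa httmy uhpik lecmb bvd
Hunk 4: at line 6 remove [plj,ibzr,dbsa] add [oytb] -> 11 lines: coe lgcpl bwxs yzddz rqei iuu oytb httmy uhpik lecmb bvd
Final line count: 11

Answer: 11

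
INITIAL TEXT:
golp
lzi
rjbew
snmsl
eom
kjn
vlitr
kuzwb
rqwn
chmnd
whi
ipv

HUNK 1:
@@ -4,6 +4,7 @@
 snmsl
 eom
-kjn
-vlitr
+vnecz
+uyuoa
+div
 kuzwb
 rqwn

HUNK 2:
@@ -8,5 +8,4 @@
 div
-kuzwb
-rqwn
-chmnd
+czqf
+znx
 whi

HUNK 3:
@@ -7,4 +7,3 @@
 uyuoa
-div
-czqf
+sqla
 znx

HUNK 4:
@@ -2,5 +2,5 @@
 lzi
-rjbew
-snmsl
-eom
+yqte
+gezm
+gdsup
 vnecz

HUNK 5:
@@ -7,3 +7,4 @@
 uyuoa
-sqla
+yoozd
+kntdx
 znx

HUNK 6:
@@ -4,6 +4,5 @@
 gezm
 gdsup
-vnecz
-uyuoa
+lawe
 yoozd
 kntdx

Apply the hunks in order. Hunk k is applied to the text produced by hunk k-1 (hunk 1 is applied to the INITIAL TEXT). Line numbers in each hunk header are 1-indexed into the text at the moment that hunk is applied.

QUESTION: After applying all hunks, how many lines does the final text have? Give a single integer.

Answer: 11

Derivation:
Hunk 1: at line 4 remove [kjn,vlitr] add [vnecz,uyuoa,div] -> 13 lines: golp lzi rjbew snmsl eom vnecz uyuoa div kuzwb rqwn chmnd whi ipv
Hunk 2: at line 8 remove [kuzwb,rqwn,chmnd] add [czqf,znx] -> 12 lines: golp lzi rjbew snmsl eom vnecz uyuoa div czqf znx whi ipv
Hunk 3: at line 7 remove [div,czqf] add [sqla] -> 11 lines: golp lzi rjbew snmsl eom vnecz uyuoa sqla znx whi ipv
Hunk 4: at line 2 remove [rjbew,snmsl,eom] add [yqte,gezm,gdsup] -> 11 lines: golp lzi yqte gezm gdsup vnecz uyuoa sqla znx whi ipv
Hunk 5: at line 7 remove [sqla] add [yoozd,kntdx] -> 12 lines: golp lzi yqte gezm gdsup vnecz uyuoa yoozd kntdx znx whi ipv
Hunk 6: at line 4 remove [vnecz,uyuoa] add [lawe] -> 11 lines: golp lzi yqte gezm gdsup lawe yoozd kntdx znx whi ipv
Final line count: 11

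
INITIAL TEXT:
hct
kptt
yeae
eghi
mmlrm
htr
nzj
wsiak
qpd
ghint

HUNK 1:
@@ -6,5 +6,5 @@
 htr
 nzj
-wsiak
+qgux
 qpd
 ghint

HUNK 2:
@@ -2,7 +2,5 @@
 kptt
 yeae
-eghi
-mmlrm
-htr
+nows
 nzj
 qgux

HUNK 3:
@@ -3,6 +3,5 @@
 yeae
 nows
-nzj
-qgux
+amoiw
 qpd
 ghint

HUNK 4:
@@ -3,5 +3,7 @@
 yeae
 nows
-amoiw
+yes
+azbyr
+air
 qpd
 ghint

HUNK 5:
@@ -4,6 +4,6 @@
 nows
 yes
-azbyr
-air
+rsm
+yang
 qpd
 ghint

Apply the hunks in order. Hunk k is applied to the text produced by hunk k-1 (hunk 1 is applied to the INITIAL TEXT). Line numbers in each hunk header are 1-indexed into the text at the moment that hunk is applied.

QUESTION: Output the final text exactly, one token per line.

Answer: hct
kptt
yeae
nows
yes
rsm
yang
qpd
ghint

Derivation:
Hunk 1: at line 6 remove [wsiak] add [qgux] -> 10 lines: hct kptt yeae eghi mmlrm htr nzj qgux qpd ghint
Hunk 2: at line 2 remove [eghi,mmlrm,htr] add [nows] -> 8 lines: hct kptt yeae nows nzj qgux qpd ghint
Hunk 3: at line 3 remove [nzj,qgux] add [amoiw] -> 7 lines: hct kptt yeae nows amoiw qpd ghint
Hunk 4: at line 3 remove [amoiw] add [yes,azbyr,air] -> 9 lines: hct kptt yeae nows yes azbyr air qpd ghint
Hunk 5: at line 4 remove [azbyr,air] add [rsm,yang] -> 9 lines: hct kptt yeae nows yes rsm yang qpd ghint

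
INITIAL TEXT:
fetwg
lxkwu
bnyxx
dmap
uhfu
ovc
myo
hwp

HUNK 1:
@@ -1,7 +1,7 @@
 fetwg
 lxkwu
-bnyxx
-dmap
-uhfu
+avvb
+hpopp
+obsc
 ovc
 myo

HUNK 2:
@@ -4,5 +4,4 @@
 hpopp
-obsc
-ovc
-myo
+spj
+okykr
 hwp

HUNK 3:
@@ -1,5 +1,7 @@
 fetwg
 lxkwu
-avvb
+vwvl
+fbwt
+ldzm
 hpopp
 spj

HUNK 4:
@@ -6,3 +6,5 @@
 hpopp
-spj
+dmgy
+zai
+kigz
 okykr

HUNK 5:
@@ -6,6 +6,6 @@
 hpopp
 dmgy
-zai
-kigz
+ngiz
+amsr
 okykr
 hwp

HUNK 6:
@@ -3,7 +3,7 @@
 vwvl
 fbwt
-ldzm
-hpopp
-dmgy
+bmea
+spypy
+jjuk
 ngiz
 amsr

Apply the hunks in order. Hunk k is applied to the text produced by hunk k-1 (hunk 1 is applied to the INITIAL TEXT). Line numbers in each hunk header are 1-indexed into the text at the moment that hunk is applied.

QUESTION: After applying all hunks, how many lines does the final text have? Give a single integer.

Answer: 11

Derivation:
Hunk 1: at line 1 remove [bnyxx,dmap,uhfu] add [avvb,hpopp,obsc] -> 8 lines: fetwg lxkwu avvb hpopp obsc ovc myo hwp
Hunk 2: at line 4 remove [obsc,ovc,myo] add [spj,okykr] -> 7 lines: fetwg lxkwu avvb hpopp spj okykr hwp
Hunk 3: at line 1 remove [avvb] add [vwvl,fbwt,ldzm] -> 9 lines: fetwg lxkwu vwvl fbwt ldzm hpopp spj okykr hwp
Hunk 4: at line 6 remove [spj] add [dmgy,zai,kigz] -> 11 lines: fetwg lxkwu vwvl fbwt ldzm hpopp dmgy zai kigz okykr hwp
Hunk 5: at line 6 remove [zai,kigz] add [ngiz,amsr] -> 11 lines: fetwg lxkwu vwvl fbwt ldzm hpopp dmgy ngiz amsr okykr hwp
Hunk 6: at line 3 remove [ldzm,hpopp,dmgy] add [bmea,spypy,jjuk] -> 11 lines: fetwg lxkwu vwvl fbwt bmea spypy jjuk ngiz amsr okykr hwp
Final line count: 11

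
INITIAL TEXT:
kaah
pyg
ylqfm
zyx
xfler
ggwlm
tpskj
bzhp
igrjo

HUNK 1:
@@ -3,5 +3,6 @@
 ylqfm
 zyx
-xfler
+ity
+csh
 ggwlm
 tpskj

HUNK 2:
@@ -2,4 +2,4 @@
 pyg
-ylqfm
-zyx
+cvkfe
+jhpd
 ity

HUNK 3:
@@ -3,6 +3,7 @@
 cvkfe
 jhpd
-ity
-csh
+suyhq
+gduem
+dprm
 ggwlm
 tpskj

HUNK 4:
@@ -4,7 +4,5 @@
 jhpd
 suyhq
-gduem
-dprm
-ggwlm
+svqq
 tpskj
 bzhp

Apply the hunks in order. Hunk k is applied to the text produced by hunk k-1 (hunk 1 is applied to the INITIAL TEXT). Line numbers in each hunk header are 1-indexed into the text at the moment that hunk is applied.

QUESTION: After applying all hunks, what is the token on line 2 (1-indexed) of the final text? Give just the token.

Hunk 1: at line 3 remove [xfler] add [ity,csh] -> 10 lines: kaah pyg ylqfm zyx ity csh ggwlm tpskj bzhp igrjo
Hunk 2: at line 2 remove [ylqfm,zyx] add [cvkfe,jhpd] -> 10 lines: kaah pyg cvkfe jhpd ity csh ggwlm tpskj bzhp igrjo
Hunk 3: at line 3 remove [ity,csh] add [suyhq,gduem,dprm] -> 11 lines: kaah pyg cvkfe jhpd suyhq gduem dprm ggwlm tpskj bzhp igrjo
Hunk 4: at line 4 remove [gduem,dprm,ggwlm] add [svqq] -> 9 lines: kaah pyg cvkfe jhpd suyhq svqq tpskj bzhp igrjo
Final line 2: pyg

Answer: pyg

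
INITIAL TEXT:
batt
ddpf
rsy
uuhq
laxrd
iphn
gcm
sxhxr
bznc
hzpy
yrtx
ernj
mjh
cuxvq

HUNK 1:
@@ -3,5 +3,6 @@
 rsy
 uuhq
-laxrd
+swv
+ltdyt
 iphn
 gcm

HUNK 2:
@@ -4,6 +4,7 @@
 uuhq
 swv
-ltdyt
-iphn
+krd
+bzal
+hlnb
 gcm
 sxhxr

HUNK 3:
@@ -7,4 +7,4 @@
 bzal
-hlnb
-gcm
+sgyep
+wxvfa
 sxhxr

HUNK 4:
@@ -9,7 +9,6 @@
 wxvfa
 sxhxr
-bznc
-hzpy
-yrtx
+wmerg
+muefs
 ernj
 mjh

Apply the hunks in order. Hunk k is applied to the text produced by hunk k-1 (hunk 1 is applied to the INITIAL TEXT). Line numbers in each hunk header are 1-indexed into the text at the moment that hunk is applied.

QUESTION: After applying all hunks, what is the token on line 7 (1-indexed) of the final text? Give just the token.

Hunk 1: at line 3 remove [laxrd] add [swv,ltdyt] -> 15 lines: batt ddpf rsy uuhq swv ltdyt iphn gcm sxhxr bznc hzpy yrtx ernj mjh cuxvq
Hunk 2: at line 4 remove [ltdyt,iphn] add [krd,bzal,hlnb] -> 16 lines: batt ddpf rsy uuhq swv krd bzal hlnb gcm sxhxr bznc hzpy yrtx ernj mjh cuxvq
Hunk 3: at line 7 remove [hlnb,gcm] add [sgyep,wxvfa] -> 16 lines: batt ddpf rsy uuhq swv krd bzal sgyep wxvfa sxhxr bznc hzpy yrtx ernj mjh cuxvq
Hunk 4: at line 9 remove [bznc,hzpy,yrtx] add [wmerg,muefs] -> 15 lines: batt ddpf rsy uuhq swv krd bzal sgyep wxvfa sxhxr wmerg muefs ernj mjh cuxvq
Final line 7: bzal

Answer: bzal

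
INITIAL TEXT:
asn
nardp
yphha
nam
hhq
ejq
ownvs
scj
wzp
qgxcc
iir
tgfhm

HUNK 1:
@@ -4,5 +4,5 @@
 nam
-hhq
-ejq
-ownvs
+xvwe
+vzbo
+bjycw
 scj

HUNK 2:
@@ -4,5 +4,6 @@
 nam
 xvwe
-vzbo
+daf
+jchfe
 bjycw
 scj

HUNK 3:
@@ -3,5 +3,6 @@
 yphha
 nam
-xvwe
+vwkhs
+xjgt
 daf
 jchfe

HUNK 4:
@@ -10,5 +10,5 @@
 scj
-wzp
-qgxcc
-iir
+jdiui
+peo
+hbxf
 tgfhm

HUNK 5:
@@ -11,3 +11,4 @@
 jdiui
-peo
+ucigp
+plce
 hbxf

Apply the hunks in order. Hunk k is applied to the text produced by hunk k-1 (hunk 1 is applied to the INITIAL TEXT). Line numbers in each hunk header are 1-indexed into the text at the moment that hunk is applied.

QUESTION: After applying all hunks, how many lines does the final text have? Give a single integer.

Hunk 1: at line 4 remove [hhq,ejq,ownvs] add [xvwe,vzbo,bjycw] -> 12 lines: asn nardp yphha nam xvwe vzbo bjycw scj wzp qgxcc iir tgfhm
Hunk 2: at line 4 remove [vzbo] add [daf,jchfe] -> 13 lines: asn nardp yphha nam xvwe daf jchfe bjycw scj wzp qgxcc iir tgfhm
Hunk 3: at line 3 remove [xvwe] add [vwkhs,xjgt] -> 14 lines: asn nardp yphha nam vwkhs xjgt daf jchfe bjycw scj wzp qgxcc iir tgfhm
Hunk 4: at line 10 remove [wzp,qgxcc,iir] add [jdiui,peo,hbxf] -> 14 lines: asn nardp yphha nam vwkhs xjgt daf jchfe bjycw scj jdiui peo hbxf tgfhm
Hunk 5: at line 11 remove [peo] add [ucigp,plce] -> 15 lines: asn nardp yphha nam vwkhs xjgt daf jchfe bjycw scj jdiui ucigp plce hbxf tgfhm
Final line count: 15

Answer: 15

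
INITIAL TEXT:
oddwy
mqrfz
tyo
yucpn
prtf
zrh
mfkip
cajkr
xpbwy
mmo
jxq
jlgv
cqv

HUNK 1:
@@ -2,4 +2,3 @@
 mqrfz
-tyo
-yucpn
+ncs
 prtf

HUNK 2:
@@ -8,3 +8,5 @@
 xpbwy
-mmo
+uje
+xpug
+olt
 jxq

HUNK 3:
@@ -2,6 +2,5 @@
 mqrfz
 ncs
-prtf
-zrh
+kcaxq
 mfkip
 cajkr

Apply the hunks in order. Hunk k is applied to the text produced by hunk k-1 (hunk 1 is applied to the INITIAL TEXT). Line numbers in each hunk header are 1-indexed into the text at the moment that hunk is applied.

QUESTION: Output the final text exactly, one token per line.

Hunk 1: at line 2 remove [tyo,yucpn] add [ncs] -> 12 lines: oddwy mqrfz ncs prtf zrh mfkip cajkr xpbwy mmo jxq jlgv cqv
Hunk 2: at line 8 remove [mmo] add [uje,xpug,olt] -> 14 lines: oddwy mqrfz ncs prtf zrh mfkip cajkr xpbwy uje xpug olt jxq jlgv cqv
Hunk 3: at line 2 remove [prtf,zrh] add [kcaxq] -> 13 lines: oddwy mqrfz ncs kcaxq mfkip cajkr xpbwy uje xpug olt jxq jlgv cqv

Answer: oddwy
mqrfz
ncs
kcaxq
mfkip
cajkr
xpbwy
uje
xpug
olt
jxq
jlgv
cqv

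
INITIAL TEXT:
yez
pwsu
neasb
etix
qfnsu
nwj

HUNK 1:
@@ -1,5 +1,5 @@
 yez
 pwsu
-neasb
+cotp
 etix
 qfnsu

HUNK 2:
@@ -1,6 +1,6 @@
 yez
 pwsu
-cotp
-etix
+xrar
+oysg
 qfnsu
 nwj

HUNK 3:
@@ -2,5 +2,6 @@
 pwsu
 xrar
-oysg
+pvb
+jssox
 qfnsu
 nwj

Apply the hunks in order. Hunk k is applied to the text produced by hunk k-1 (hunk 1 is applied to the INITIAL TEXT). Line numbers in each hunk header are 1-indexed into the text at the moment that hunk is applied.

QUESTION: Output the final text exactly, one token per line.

Answer: yez
pwsu
xrar
pvb
jssox
qfnsu
nwj

Derivation:
Hunk 1: at line 1 remove [neasb] add [cotp] -> 6 lines: yez pwsu cotp etix qfnsu nwj
Hunk 2: at line 1 remove [cotp,etix] add [xrar,oysg] -> 6 lines: yez pwsu xrar oysg qfnsu nwj
Hunk 3: at line 2 remove [oysg] add [pvb,jssox] -> 7 lines: yez pwsu xrar pvb jssox qfnsu nwj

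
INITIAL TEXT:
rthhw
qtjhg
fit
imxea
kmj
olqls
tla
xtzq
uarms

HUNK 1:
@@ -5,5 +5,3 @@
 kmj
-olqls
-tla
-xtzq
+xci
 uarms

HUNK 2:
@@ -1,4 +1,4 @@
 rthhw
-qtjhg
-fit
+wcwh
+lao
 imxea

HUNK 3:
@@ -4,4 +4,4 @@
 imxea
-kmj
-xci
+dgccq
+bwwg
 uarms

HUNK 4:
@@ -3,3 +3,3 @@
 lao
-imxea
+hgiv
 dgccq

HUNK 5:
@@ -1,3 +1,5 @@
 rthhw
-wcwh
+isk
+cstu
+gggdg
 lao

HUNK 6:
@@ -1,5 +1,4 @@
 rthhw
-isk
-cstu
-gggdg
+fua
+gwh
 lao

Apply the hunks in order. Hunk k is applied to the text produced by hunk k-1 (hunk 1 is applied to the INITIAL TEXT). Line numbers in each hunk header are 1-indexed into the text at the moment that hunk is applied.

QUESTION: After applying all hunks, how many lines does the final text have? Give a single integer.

Hunk 1: at line 5 remove [olqls,tla,xtzq] add [xci] -> 7 lines: rthhw qtjhg fit imxea kmj xci uarms
Hunk 2: at line 1 remove [qtjhg,fit] add [wcwh,lao] -> 7 lines: rthhw wcwh lao imxea kmj xci uarms
Hunk 3: at line 4 remove [kmj,xci] add [dgccq,bwwg] -> 7 lines: rthhw wcwh lao imxea dgccq bwwg uarms
Hunk 4: at line 3 remove [imxea] add [hgiv] -> 7 lines: rthhw wcwh lao hgiv dgccq bwwg uarms
Hunk 5: at line 1 remove [wcwh] add [isk,cstu,gggdg] -> 9 lines: rthhw isk cstu gggdg lao hgiv dgccq bwwg uarms
Hunk 6: at line 1 remove [isk,cstu,gggdg] add [fua,gwh] -> 8 lines: rthhw fua gwh lao hgiv dgccq bwwg uarms
Final line count: 8

Answer: 8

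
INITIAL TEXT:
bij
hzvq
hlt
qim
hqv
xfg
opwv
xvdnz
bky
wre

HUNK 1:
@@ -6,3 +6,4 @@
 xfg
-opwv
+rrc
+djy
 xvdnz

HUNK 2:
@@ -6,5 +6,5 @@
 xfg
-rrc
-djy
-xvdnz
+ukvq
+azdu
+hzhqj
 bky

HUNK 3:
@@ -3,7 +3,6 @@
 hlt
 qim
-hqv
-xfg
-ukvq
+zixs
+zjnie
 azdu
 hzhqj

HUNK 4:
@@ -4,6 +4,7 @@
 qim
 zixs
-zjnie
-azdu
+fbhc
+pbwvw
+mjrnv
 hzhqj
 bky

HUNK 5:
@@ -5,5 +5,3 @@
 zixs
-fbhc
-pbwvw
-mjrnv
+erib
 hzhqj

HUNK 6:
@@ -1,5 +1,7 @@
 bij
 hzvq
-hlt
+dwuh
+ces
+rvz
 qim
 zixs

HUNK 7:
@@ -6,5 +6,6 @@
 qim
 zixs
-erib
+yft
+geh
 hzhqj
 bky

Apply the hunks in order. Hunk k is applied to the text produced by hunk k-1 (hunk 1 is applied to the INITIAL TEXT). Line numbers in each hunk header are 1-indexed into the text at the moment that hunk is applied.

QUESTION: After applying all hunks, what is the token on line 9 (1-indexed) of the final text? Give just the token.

Hunk 1: at line 6 remove [opwv] add [rrc,djy] -> 11 lines: bij hzvq hlt qim hqv xfg rrc djy xvdnz bky wre
Hunk 2: at line 6 remove [rrc,djy,xvdnz] add [ukvq,azdu,hzhqj] -> 11 lines: bij hzvq hlt qim hqv xfg ukvq azdu hzhqj bky wre
Hunk 3: at line 3 remove [hqv,xfg,ukvq] add [zixs,zjnie] -> 10 lines: bij hzvq hlt qim zixs zjnie azdu hzhqj bky wre
Hunk 4: at line 4 remove [zjnie,azdu] add [fbhc,pbwvw,mjrnv] -> 11 lines: bij hzvq hlt qim zixs fbhc pbwvw mjrnv hzhqj bky wre
Hunk 5: at line 5 remove [fbhc,pbwvw,mjrnv] add [erib] -> 9 lines: bij hzvq hlt qim zixs erib hzhqj bky wre
Hunk 6: at line 1 remove [hlt] add [dwuh,ces,rvz] -> 11 lines: bij hzvq dwuh ces rvz qim zixs erib hzhqj bky wre
Hunk 7: at line 6 remove [erib] add [yft,geh] -> 12 lines: bij hzvq dwuh ces rvz qim zixs yft geh hzhqj bky wre
Final line 9: geh

Answer: geh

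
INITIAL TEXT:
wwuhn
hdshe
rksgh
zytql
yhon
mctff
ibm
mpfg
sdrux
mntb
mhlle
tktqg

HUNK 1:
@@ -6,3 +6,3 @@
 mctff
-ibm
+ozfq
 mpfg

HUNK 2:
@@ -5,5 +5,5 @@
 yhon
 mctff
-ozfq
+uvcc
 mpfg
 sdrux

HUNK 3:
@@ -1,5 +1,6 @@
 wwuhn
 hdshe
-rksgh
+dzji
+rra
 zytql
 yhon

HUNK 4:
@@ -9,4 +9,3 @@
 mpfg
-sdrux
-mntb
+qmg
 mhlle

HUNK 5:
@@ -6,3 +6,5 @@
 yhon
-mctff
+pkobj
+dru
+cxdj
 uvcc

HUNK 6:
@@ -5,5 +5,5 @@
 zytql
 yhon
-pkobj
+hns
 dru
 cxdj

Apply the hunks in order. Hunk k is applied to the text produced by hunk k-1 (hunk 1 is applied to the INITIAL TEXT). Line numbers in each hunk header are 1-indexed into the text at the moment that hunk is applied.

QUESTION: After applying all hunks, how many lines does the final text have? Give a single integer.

Answer: 14

Derivation:
Hunk 1: at line 6 remove [ibm] add [ozfq] -> 12 lines: wwuhn hdshe rksgh zytql yhon mctff ozfq mpfg sdrux mntb mhlle tktqg
Hunk 2: at line 5 remove [ozfq] add [uvcc] -> 12 lines: wwuhn hdshe rksgh zytql yhon mctff uvcc mpfg sdrux mntb mhlle tktqg
Hunk 3: at line 1 remove [rksgh] add [dzji,rra] -> 13 lines: wwuhn hdshe dzji rra zytql yhon mctff uvcc mpfg sdrux mntb mhlle tktqg
Hunk 4: at line 9 remove [sdrux,mntb] add [qmg] -> 12 lines: wwuhn hdshe dzji rra zytql yhon mctff uvcc mpfg qmg mhlle tktqg
Hunk 5: at line 6 remove [mctff] add [pkobj,dru,cxdj] -> 14 lines: wwuhn hdshe dzji rra zytql yhon pkobj dru cxdj uvcc mpfg qmg mhlle tktqg
Hunk 6: at line 5 remove [pkobj] add [hns] -> 14 lines: wwuhn hdshe dzji rra zytql yhon hns dru cxdj uvcc mpfg qmg mhlle tktqg
Final line count: 14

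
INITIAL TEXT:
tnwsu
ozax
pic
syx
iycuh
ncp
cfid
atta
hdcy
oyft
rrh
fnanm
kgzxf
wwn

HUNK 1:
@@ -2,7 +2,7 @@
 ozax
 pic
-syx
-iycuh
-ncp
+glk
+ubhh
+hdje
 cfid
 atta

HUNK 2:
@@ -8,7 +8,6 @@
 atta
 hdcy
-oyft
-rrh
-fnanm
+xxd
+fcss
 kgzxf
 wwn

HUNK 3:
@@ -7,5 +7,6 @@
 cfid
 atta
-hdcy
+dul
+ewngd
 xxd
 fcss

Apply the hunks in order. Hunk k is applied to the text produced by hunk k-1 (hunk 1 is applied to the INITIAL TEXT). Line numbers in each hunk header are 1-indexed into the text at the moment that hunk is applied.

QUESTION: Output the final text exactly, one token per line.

Answer: tnwsu
ozax
pic
glk
ubhh
hdje
cfid
atta
dul
ewngd
xxd
fcss
kgzxf
wwn

Derivation:
Hunk 1: at line 2 remove [syx,iycuh,ncp] add [glk,ubhh,hdje] -> 14 lines: tnwsu ozax pic glk ubhh hdje cfid atta hdcy oyft rrh fnanm kgzxf wwn
Hunk 2: at line 8 remove [oyft,rrh,fnanm] add [xxd,fcss] -> 13 lines: tnwsu ozax pic glk ubhh hdje cfid atta hdcy xxd fcss kgzxf wwn
Hunk 3: at line 7 remove [hdcy] add [dul,ewngd] -> 14 lines: tnwsu ozax pic glk ubhh hdje cfid atta dul ewngd xxd fcss kgzxf wwn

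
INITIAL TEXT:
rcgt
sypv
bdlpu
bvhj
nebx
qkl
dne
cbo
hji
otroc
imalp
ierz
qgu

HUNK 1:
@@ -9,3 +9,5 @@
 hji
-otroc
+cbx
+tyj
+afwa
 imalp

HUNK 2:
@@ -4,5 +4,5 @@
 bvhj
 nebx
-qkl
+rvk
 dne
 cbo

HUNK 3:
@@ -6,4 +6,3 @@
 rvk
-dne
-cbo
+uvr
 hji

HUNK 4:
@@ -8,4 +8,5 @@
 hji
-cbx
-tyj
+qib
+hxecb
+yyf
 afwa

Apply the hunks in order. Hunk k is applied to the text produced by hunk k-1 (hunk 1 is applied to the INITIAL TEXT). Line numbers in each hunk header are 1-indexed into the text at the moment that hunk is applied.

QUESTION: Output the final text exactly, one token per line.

Hunk 1: at line 9 remove [otroc] add [cbx,tyj,afwa] -> 15 lines: rcgt sypv bdlpu bvhj nebx qkl dne cbo hji cbx tyj afwa imalp ierz qgu
Hunk 2: at line 4 remove [qkl] add [rvk] -> 15 lines: rcgt sypv bdlpu bvhj nebx rvk dne cbo hji cbx tyj afwa imalp ierz qgu
Hunk 3: at line 6 remove [dne,cbo] add [uvr] -> 14 lines: rcgt sypv bdlpu bvhj nebx rvk uvr hji cbx tyj afwa imalp ierz qgu
Hunk 4: at line 8 remove [cbx,tyj] add [qib,hxecb,yyf] -> 15 lines: rcgt sypv bdlpu bvhj nebx rvk uvr hji qib hxecb yyf afwa imalp ierz qgu

Answer: rcgt
sypv
bdlpu
bvhj
nebx
rvk
uvr
hji
qib
hxecb
yyf
afwa
imalp
ierz
qgu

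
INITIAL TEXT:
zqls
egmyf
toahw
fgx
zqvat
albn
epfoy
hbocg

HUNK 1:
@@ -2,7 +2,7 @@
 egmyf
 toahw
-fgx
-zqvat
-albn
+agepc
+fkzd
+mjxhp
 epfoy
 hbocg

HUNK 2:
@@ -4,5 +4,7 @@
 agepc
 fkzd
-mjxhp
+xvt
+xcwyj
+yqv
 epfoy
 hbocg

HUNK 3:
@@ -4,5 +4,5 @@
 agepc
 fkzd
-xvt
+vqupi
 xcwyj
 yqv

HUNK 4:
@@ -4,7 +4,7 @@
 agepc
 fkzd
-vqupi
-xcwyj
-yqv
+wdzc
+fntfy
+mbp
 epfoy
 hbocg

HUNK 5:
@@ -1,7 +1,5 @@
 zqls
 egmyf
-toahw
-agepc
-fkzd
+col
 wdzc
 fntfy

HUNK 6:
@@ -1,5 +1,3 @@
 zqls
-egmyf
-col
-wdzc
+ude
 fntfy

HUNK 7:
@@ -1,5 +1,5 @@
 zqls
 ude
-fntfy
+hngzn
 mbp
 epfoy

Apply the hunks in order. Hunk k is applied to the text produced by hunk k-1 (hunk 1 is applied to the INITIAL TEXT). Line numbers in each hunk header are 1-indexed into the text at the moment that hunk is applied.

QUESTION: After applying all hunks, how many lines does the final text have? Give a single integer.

Answer: 6

Derivation:
Hunk 1: at line 2 remove [fgx,zqvat,albn] add [agepc,fkzd,mjxhp] -> 8 lines: zqls egmyf toahw agepc fkzd mjxhp epfoy hbocg
Hunk 2: at line 4 remove [mjxhp] add [xvt,xcwyj,yqv] -> 10 lines: zqls egmyf toahw agepc fkzd xvt xcwyj yqv epfoy hbocg
Hunk 3: at line 4 remove [xvt] add [vqupi] -> 10 lines: zqls egmyf toahw agepc fkzd vqupi xcwyj yqv epfoy hbocg
Hunk 4: at line 4 remove [vqupi,xcwyj,yqv] add [wdzc,fntfy,mbp] -> 10 lines: zqls egmyf toahw agepc fkzd wdzc fntfy mbp epfoy hbocg
Hunk 5: at line 1 remove [toahw,agepc,fkzd] add [col] -> 8 lines: zqls egmyf col wdzc fntfy mbp epfoy hbocg
Hunk 6: at line 1 remove [egmyf,col,wdzc] add [ude] -> 6 lines: zqls ude fntfy mbp epfoy hbocg
Hunk 7: at line 1 remove [fntfy] add [hngzn] -> 6 lines: zqls ude hngzn mbp epfoy hbocg
Final line count: 6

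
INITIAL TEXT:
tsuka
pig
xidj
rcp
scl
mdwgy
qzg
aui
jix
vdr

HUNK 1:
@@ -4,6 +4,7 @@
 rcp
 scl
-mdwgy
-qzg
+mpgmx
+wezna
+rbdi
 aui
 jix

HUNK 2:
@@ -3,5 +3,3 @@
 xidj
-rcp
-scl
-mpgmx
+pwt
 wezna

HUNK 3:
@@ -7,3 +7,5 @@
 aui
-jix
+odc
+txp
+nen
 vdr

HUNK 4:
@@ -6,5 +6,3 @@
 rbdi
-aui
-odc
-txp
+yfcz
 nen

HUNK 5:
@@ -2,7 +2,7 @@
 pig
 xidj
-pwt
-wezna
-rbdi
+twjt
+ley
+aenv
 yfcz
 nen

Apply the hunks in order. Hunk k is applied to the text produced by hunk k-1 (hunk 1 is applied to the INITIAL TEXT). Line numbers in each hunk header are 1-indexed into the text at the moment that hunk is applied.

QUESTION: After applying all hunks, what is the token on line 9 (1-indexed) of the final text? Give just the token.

Hunk 1: at line 4 remove [mdwgy,qzg] add [mpgmx,wezna,rbdi] -> 11 lines: tsuka pig xidj rcp scl mpgmx wezna rbdi aui jix vdr
Hunk 2: at line 3 remove [rcp,scl,mpgmx] add [pwt] -> 9 lines: tsuka pig xidj pwt wezna rbdi aui jix vdr
Hunk 3: at line 7 remove [jix] add [odc,txp,nen] -> 11 lines: tsuka pig xidj pwt wezna rbdi aui odc txp nen vdr
Hunk 4: at line 6 remove [aui,odc,txp] add [yfcz] -> 9 lines: tsuka pig xidj pwt wezna rbdi yfcz nen vdr
Hunk 5: at line 2 remove [pwt,wezna,rbdi] add [twjt,ley,aenv] -> 9 lines: tsuka pig xidj twjt ley aenv yfcz nen vdr
Final line 9: vdr

Answer: vdr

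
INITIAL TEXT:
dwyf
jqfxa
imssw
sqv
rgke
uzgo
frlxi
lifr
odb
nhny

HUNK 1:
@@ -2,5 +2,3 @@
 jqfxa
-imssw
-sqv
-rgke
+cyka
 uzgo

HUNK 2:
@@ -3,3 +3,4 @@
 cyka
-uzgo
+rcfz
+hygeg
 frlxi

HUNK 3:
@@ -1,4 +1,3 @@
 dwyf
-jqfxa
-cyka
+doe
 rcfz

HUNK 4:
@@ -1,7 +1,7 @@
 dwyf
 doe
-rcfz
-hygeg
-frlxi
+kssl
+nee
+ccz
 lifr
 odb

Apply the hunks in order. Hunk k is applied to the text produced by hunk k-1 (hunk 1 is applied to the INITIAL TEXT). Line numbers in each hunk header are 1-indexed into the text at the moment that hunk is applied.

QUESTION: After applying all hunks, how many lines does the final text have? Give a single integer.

Hunk 1: at line 2 remove [imssw,sqv,rgke] add [cyka] -> 8 lines: dwyf jqfxa cyka uzgo frlxi lifr odb nhny
Hunk 2: at line 3 remove [uzgo] add [rcfz,hygeg] -> 9 lines: dwyf jqfxa cyka rcfz hygeg frlxi lifr odb nhny
Hunk 3: at line 1 remove [jqfxa,cyka] add [doe] -> 8 lines: dwyf doe rcfz hygeg frlxi lifr odb nhny
Hunk 4: at line 1 remove [rcfz,hygeg,frlxi] add [kssl,nee,ccz] -> 8 lines: dwyf doe kssl nee ccz lifr odb nhny
Final line count: 8

Answer: 8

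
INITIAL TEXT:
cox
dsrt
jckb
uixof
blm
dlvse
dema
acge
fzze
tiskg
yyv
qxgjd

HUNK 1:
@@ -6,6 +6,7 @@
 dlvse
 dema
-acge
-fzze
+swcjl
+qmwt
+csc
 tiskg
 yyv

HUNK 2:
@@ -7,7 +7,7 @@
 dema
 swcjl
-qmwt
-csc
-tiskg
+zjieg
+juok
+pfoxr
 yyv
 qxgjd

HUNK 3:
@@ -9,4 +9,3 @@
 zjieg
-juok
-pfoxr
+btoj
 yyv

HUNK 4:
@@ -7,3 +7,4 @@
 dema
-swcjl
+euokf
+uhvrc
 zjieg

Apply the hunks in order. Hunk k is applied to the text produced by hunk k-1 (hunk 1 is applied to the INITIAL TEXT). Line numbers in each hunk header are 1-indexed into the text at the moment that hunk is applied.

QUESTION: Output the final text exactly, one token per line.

Answer: cox
dsrt
jckb
uixof
blm
dlvse
dema
euokf
uhvrc
zjieg
btoj
yyv
qxgjd

Derivation:
Hunk 1: at line 6 remove [acge,fzze] add [swcjl,qmwt,csc] -> 13 lines: cox dsrt jckb uixof blm dlvse dema swcjl qmwt csc tiskg yyv qxgjd
Hunk 2: at line 7 remove [qmwt,csc,tiskg] add [zjieg,juok,pfoxr] -> 13 lines: cox dsrt jckb uixof blm dlvse dema swcjl zjieg juok pfoxr yyv qxgjd
Hunk 3: at line 9 remove [juok,pfoxr] add [btoj] -> 12 lines: cox dsrt jckb uixof blm dlvse dema swcjl zjieg btoj yyv qxgjd
Hunk 4: at line 7 remove [swcjl] add [euokf,uhvrc] -> 13 lines: cox dsrt jckb uixof blm dlvse dema euokf uhvrc zjieg btoj yyv qxgjd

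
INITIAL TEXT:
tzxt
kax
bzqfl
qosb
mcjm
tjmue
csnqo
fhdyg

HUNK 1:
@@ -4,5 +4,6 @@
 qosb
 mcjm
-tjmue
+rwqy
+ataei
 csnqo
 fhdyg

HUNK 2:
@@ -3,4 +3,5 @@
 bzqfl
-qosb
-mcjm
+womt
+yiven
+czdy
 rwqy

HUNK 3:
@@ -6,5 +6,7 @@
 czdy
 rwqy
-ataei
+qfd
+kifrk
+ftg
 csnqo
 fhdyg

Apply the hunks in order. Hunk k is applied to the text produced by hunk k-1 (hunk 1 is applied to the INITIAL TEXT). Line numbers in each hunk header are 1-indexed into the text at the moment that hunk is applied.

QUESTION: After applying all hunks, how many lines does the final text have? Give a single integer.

Answer: 12

Derivation:
Hunk 1: at line 4 remove [tjmue] add [rwqy,ataei] -> 9 lines: tzxt kax bzqfl qosb mcjm rwqy ataei csnqo fhdyg
Hunk 2: at line 3 remove [qosb,mcjm] add [womt,yiven,czdy] -> 10 lines: tzxt kax bzqfl womt yiven czdy rwqy ataei csnqo fhdyg
Hunk 3: at line 6 remove [ataei] add [qfd,kifrk,ftg] -> 12 lines: tzxt kax bzqfl womt yiven czdy rwqy qfd kifrk ftg csnqo fhdyg
Final line count: 12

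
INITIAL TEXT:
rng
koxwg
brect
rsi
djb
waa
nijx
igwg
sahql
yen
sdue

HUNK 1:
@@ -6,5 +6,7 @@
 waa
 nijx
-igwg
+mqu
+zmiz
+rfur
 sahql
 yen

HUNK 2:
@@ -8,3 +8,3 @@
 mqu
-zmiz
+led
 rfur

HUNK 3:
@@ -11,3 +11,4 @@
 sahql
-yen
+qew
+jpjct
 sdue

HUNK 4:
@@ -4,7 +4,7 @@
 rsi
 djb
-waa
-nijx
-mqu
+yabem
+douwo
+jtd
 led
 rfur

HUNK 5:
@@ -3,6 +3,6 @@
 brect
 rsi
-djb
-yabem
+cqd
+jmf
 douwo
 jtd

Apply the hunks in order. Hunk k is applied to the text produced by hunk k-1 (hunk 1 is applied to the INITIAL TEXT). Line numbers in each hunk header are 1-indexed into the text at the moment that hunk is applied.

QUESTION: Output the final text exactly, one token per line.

Hunk 1: at line 6 remove [igwg] add [mqu,zmiz,rfur] -> 13 lines: rng koxwg brect rsi djb waa nijx mqu zmiz rfur sahql yen sdue
Hunk 2: at line 8 remove [zmiz] add [led] -> 13 lines: rng koxwg brect rsi djb waa nijx mqu led rfur sahql yen sdue
Hunk 3: at line 11 remove [yen] add [qew,jpjct] -> 14 lines: rng koxwg brect rsi djb waa nijx mqu led rfur sahql qew jpjct sdue
Hunk 4: at line 4 remove [waa,nijx,mqu] add [yabem,douwo,jtd] -> 14 lines: rng koxwg brect rsi djb yabem douwo jtd led rfur sahql qew jpjct sdue
Hunk 5: at line 3 remove [djb,yabem] add [cqd,jmf] -> 14 lines: rng koxwg brect rsi cqd jmf douwo jtd led rfur sahql qew jpjct sdue

Answer: rng
koxwg
brect
rsi
cqd
jmf
douwo
jtd
led
rfur
sahql
qew
jpjct
sdue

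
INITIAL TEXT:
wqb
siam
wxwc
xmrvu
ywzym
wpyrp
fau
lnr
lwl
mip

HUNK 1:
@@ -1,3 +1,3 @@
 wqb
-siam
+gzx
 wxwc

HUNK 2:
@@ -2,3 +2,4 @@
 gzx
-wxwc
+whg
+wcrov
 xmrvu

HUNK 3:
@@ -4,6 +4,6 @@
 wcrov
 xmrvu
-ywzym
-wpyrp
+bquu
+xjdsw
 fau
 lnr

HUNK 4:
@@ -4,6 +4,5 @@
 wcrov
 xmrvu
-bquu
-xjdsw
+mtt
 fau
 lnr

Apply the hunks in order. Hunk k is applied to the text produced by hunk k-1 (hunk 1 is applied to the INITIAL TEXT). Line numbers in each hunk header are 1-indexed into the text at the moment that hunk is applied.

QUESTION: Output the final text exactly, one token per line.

Hunk 1: at line 1 remove [siam] add [gzx] -> 10 lines: wqb gzx wxwc xmrvu ywzym wpyrp fau lnr lwl mip
Hunk 2: at line 2 remove [wxwc] add [whg,wcrov] -> 11 lines: wqb gzx whg wcrov xmrvu ywzym wpyrp fau lnr lwl mip
Hunk 3: at line 4 remove [ywzym,wpyrp] add [bquu,xjdsw] -> 11 lines: wqb gzx whg wcrov xmrvu bquu xjdsw fau lnr lwl mip
Hunk 4: at line 4 remove [bquu,xjdsw] add [mtt] -> 10 lines: wqb gzx whg wcrov xmrvu mtt fau lnr lwl mip

Answer: wqb
gzx
whg
wcrov
xmrvu
mtt
fau
lnr
lwl
mip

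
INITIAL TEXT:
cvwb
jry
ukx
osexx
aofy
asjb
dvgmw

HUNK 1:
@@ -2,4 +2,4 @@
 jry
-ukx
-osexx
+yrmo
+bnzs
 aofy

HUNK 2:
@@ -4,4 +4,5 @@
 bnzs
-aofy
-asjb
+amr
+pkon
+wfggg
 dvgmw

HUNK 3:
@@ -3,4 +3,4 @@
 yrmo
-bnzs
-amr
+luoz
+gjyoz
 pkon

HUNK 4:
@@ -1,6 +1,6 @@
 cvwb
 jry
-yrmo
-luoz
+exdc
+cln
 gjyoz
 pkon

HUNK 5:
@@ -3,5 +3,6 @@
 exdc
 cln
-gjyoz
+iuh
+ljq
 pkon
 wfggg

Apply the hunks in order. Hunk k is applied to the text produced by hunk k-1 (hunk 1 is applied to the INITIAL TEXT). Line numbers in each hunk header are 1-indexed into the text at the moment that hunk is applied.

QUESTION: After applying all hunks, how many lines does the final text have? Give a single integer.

Hunk 1: at line 2 remove [ukx,osexx] add [yrmo,bnzs] -> 7 lines: cvwb jry yrmo bnzs aofy asjb dvgmw
Hunk 2: at line 4 remove [aofy,asjb] add [amr,pkon,wfggg] -> 8 lines: cvwb jry yrmo bnzs amr pkon wfggg dvgmw
Hunk 3: at line 3 remove [bnzs,amr] add [luoz,gjyoz] -> 8 lines: cvwb jry yrmo luoz gjyoz pkon wfggg dvgmw
Hunk 4: at line 1 remove [yrmo,luoz] add [exdc,cln] -> 8 lines: cvwb jry exdc cln gjyoz pkon wfggg dvgmw
Hunk 5: at line 3 remove [gjyoz] add [iuh,ljq] -> 9 lines: cvwb jry exdc cln iuh ljq pkon wfggg dvgmw
Final line count: 9

Answer: 9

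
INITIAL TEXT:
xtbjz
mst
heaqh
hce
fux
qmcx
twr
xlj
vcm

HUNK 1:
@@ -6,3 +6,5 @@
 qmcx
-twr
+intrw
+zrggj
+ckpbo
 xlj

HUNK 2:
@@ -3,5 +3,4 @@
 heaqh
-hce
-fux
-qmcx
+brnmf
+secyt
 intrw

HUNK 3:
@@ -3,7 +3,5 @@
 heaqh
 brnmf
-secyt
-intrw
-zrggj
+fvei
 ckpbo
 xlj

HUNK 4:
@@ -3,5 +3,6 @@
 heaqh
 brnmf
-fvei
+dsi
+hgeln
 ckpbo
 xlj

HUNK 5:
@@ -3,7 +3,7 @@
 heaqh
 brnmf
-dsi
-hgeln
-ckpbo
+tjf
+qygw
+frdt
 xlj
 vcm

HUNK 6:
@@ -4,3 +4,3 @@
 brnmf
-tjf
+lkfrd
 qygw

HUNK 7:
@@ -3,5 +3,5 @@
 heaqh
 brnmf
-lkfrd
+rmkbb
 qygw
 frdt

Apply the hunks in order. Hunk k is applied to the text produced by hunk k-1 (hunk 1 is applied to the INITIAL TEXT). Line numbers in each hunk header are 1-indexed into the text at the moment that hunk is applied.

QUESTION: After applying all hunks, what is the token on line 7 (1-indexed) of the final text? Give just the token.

Hunk 1: at line 6 remove [twr] add [intrw,zrggj,ckpbo] -> 11 lines: xtbjz mst heaqh hce fux qmcx intrw zrggj ckpbo xlj vcm
Hunk 2: at line 3 remove [hce,fux,qmcx] add [brnmf,secyt] -> 10 lines: xtbjz mst heaqh brnmf secyt intrw zrggj ckpbo xlj vcm
Hunk 3: at line 3 remove [secyt,intrw,zrggj] add [fvei] -> 8 lines: xtbjz mst heaqh brnmf fvei ckpbo xlj vcm
Hunk 4: at line 3 remove [fvei] add [dsi,hgeln] -> 9 lines: xtbjz mst heaqh brnmf dsi hgeln ckpbo xlj vcm
Hunk 5: at line 3 remove [dsi,hgeln,ckpbo] add [tjf,qygw,frdt] -> 9 lines: xtbjz mst heaqh brnmf tjf qygw frdt xlj vcm
Hunk 6: at line 4 remove [tjf] add [lkfrd] -> 9 lines: xtbjz mst heaqh brnmf lkfrd qygw frdt xlj vcm
Hunk 7: at line 3 remove [lkfrd] add [rmkbb] -> 9 lines: xtbjz mst heaqh brnmf rmkbb qygw frdt xlj vcm
Final line 7: frdt

Answer: frdt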